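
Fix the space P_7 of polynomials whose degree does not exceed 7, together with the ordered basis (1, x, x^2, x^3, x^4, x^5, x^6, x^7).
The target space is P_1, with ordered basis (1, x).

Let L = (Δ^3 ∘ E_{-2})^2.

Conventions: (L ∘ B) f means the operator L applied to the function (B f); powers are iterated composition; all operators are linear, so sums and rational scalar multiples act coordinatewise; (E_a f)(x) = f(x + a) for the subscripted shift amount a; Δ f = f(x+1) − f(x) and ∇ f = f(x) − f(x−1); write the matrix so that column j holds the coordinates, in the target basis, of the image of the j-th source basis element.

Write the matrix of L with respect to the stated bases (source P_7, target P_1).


the matrix is [[0, 0, 0, 0, 0, 0, 720, -5040]; [0, 0, 0, 0, 0, 0, 0, 5040]] (rows listed top to bottom)

image of 1: 0
image of x: 0
image of x^2: 0
image of x^3: 0
image of x^4: 0
image of x^5: 0
image of x^6: 720
image of x^7: 5040x - 5040
each image's coordinates form column j of the matrix


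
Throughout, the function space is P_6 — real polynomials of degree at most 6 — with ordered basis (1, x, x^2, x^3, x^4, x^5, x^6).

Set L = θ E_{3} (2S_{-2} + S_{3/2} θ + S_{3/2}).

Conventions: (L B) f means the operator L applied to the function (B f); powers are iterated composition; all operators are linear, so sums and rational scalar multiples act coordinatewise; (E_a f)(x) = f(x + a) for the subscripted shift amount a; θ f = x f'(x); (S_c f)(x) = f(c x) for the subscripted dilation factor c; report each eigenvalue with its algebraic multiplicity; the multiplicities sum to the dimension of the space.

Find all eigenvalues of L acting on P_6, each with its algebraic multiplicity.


image of 1: 0
image of x: -x
image of x^2: (59/2)x^2 + (177/2)x
image of x^3: -(15/2)x^3 - 45x^2 - (135/2)x
image of x^4: (917/4)x^4 + (8253/4)x^3 + (24759/4)x^2 + (24759/4)x
image of x^5: -(1475/16)x^5 - (4425/4)x^4 - (39825/8)x^3 - (39825/4)x^2 - (119475/16)x
image of x^6: (39885/32)x^6 + (598275/32)x^5 + (1794825/16)x^4 + (5384475/16)x^3 + (16153425/32)x^2 + (9692055/32)x
the matrix is upper triangular; its diagonal is (0, -1, 59/2, -15/2, 917/4, -1475/16, 39885/32)
for a triangular matrix the eigenvalues are the diagonal entries, with algebraic multiplicity their repetition count

λ = -1475/16 (multiplicity 1), λ = -15/2 (multiplicity 1), λ = -1 (multiplicity 1), λ = 0 (multiplicity 1), λ = 59/2 (multiplicity 1), λ = 917/4 (multiplicity 1), λ = 39885/32 (multiplicity 1)


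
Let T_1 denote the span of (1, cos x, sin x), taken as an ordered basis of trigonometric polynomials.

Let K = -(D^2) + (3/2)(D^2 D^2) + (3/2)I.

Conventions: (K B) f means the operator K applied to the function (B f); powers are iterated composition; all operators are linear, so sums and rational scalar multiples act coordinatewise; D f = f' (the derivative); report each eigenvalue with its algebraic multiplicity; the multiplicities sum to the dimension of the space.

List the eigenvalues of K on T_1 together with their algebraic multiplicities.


λ = 3/2 (multiplicity 1), λ = 4 (multiplicity 2)

image of 1: 3/2
image of cos x: 4cos x
image of sin x: 4sin x
the matrix is diagonal; its diagonal is (3/2, 4, 4)
for a triangular matrix the eigenvalues are the diagonal entries, with algebraic multiplicity their repetition count


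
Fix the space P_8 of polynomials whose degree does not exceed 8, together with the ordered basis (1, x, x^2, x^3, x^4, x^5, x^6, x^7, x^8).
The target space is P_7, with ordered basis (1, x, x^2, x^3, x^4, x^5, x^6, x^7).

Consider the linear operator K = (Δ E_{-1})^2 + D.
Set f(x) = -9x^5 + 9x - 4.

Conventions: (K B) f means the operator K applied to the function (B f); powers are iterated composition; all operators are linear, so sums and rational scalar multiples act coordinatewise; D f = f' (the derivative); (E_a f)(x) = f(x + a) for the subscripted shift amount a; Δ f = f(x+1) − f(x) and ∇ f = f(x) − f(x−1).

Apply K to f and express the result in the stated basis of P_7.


the result is g(x) = -45x^4 - 180x^3 + 540x^2 - 630x + 279

E_{-1} f = -9x^5 + 45x^4 - 90x^3 + 90x^2 - 36x - 4
Δ E_{-1} f = -45x^4 + 90x^3 - 90x^2 + 45x
E_{-1} (Δ E_{-1}) f = -45x^4 + 270x^3 - 630x^2 + 675x - 270
Δ E_{-1} (Δ E_{-1}) f = -180x^3 + 540x^2 - 630x + 270
D f = -45x^4 + 9
((Δ E_{-1})^2 + D) f = -45x^4 - 180x^3 + 540x^2 - 630x + 279


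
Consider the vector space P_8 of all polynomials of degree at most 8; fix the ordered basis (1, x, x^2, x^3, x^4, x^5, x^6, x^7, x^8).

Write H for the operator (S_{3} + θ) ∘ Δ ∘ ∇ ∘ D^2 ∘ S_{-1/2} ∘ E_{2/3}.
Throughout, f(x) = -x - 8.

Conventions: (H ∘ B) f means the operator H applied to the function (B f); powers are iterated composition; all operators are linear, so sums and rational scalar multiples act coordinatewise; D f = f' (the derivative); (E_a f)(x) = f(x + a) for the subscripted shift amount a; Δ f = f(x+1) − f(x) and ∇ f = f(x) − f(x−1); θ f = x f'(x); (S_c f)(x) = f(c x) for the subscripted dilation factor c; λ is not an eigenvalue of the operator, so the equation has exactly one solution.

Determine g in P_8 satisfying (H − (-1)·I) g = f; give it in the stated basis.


g(x) = -x - 8

write g with unknown coordinates in the stated basis and equate coefficients in (H − (-1)·I) g = f
solving from the highest basis element down gives g = -x - 8
check: H g = 0
so H g − (-1)·g = -x - 8 = f ✓


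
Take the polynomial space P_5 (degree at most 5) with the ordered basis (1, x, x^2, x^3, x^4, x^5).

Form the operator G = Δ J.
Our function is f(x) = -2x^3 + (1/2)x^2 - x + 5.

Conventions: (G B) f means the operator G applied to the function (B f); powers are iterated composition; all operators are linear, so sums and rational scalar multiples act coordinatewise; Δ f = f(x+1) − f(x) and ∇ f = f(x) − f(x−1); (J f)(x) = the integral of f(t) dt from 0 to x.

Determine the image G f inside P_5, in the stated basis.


J f = -(1/2)x^4 + (1/6)x^3 - (1/2)x^2 + 5x
Δ J f = -2x^3 - (5/2)x^2 - (5/2)x + 25/6

g(x) = -2x^3 - (5/2)x^2 - (5/2)x + 25/6


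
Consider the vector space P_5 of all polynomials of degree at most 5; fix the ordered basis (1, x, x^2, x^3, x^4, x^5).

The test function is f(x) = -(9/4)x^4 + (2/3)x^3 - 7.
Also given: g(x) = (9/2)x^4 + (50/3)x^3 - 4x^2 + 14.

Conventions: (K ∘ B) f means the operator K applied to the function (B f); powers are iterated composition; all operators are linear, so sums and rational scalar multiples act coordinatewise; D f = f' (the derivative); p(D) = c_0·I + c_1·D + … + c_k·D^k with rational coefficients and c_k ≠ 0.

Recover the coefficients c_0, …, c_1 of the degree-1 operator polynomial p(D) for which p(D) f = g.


c_0 = -2, c_1 = -2

D^0 f = -(9/4)x^4 + (2/3)x^3 - 7
D^1 f = -9x^3 + 2x^2
matching coefficients of g against c_0 f + c_1 Df + … from the top degree down determines the c_i
solution: c_0 = -2, c_1 = -2


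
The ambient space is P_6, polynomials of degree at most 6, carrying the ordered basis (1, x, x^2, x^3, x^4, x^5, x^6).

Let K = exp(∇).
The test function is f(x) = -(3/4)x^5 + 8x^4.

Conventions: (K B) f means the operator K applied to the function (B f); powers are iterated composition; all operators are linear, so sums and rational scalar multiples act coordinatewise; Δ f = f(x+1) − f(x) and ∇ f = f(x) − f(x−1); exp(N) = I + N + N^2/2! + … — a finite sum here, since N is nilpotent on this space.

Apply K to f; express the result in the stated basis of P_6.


order-1 term: -(15/4)x^4 + (79/2)x^3 - (111/2)x^2 + (143/4)x - 35/4
order-2 term: -(15/2)x^3 + (141/2)x^2 - (489/4)x + 269/4
order-3 term: -(15/2)x^2 + (109/2)x - 267/4
order-4 term: -(15/4)x + 31/2
order-5 term: -3/4
the series for exp(∇) f terminates at order 5
exp(∇) f = -(3/4)x^5 + (17/4)x^4 + 32x^3 + (15/2)x^2 - (143/4)x + 13/2

the image equals g(x) = -(3/4)x^5 + (17/4)x^4 + 32x^3 + (15/2)x^2 - (143/4)x + 13/2


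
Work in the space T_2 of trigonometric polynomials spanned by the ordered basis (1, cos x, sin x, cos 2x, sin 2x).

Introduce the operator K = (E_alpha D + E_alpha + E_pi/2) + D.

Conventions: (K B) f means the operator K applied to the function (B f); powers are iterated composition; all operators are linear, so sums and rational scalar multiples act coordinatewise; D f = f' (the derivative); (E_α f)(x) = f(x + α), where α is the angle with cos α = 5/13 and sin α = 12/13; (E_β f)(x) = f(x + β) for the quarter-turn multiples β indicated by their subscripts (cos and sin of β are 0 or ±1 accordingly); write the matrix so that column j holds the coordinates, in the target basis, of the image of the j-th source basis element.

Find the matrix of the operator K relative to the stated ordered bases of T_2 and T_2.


image of 1: 2
image of cos x: -(7/13)cos x - (43/13)sin x
image of sin x: (43/13)cos x - (7/13)sin x
image of cos 2x: -(528/169)cos 2x - (220/169)sin 2x
image of sin 2x: (220/169)cos 2x - (528/169)sin 2x
each image's coordinates form column j of the matrix

the matrix is [[2, 0, 0, 0, 0]; [0, -7/13, 43/13, 0, 0]; [0, -43/13, -7/13, 0, 0]; [0, 0, 0, -528/169, 220/169]; [0, 0, 0, -220/169, -528/169]] (rows listed top to bottom)


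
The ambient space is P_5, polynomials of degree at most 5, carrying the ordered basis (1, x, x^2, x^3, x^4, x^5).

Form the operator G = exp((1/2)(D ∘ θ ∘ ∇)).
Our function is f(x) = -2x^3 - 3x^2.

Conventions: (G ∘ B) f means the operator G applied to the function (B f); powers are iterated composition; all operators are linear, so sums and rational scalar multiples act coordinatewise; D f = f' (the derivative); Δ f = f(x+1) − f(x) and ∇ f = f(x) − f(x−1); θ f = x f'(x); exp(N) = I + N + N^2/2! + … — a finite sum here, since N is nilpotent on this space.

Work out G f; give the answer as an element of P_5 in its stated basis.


order-1 term: -12x
the series for exp((1/2)(D ∘ θ ∘ ∇)) f terminates at order 1
exp((1/2)(D ∘ θ ∘ ∇)) f = -2x^3 - 3x^2 - 12x

g(x) = -2x^3 - 3x^2 - 12x


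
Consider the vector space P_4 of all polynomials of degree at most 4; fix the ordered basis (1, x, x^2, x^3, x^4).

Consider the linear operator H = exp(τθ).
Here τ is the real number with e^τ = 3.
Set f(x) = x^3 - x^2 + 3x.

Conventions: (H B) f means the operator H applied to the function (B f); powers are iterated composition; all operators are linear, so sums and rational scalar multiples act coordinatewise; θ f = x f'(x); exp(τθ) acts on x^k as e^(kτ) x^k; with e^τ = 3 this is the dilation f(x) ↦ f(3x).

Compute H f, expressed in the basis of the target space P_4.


the result is g(x) = 27x^3 - 9x^2 + 9x

exp(τθ) x^k = e^(kτ) x^k; with e^τ = 3 this sends x^k to 3^k x^k
x ↦ 3 x
x^2 ↦ 9 x^2
x^3 ↦ 27 x^3
applying this coordinatewise to f: exp(τθ) f = 27x^3 - 9x^2 + 9x


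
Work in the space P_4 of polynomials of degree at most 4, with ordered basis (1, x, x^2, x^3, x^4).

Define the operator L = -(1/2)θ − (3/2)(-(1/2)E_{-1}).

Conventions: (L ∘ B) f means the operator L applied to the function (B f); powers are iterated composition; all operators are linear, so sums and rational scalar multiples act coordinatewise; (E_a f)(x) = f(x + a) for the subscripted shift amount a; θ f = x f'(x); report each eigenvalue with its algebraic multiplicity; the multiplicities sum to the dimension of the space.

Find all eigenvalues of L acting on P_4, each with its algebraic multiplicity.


image of 1: 3/4
image of x: (1/4)x - 3/4
image of x^2: -(1/4)x^2 - (3/2)x + 3/4
image of x^3: -(3/4)x^3 - (9/4)x^2 + (9/4)x - 3/4
image of x^4: -(5/4)x^4 - 3x^3 + (9/2)x^2 - 3x + 3/4
the matrix is upper triangular; its diagonal is (3/4, 1/4, -1/4, -3/4, -5/4)
for a triangular matrix the eigenvalues are the diagonal entries, with algebraic multiplicity their repetition count

λ = -5/4 (multiplicity 1), λ = -3/4 (multiplicity 1), λ = -1/4 (multiplicity 1), λ = 1/4 (multiplicity 1), λ = 3/4 (multiplicity 1)


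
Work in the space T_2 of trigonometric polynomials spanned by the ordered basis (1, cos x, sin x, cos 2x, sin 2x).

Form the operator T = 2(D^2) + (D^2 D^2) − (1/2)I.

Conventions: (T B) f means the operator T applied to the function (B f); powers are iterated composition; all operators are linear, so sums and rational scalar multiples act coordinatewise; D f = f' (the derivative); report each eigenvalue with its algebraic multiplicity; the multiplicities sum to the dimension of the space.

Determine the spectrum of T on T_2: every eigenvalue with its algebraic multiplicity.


image of 1: -1/2
image of cos x: -(3/2)cos x
image of sin x: -(3/2)sin x
image of cos 2x: (15/2)cos 2x
image of sin 2x: (15/2)sin 2x
the matrix is diagonal; its diagonal is (-1/2, -3/2, -3/2, 15/2, 15/2)
for a triangular matrix the eigenvalues are the diagonal entries, with algebraic multiplicity their repetition count

λ = -3/2 (multiplicity 2), λ = -1/2 (multiplicity 1), λ = 15/2 (multiplicity 2)


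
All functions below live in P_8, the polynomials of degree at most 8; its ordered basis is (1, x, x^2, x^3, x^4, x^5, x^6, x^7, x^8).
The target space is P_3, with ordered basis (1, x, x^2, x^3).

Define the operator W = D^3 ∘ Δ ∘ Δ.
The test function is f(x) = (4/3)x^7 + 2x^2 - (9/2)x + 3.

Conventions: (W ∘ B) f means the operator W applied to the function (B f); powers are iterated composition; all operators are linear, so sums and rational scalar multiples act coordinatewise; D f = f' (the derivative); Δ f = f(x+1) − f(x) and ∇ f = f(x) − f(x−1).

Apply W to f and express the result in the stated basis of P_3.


Δ f = (28/3)x^6 + 28x^5 + (140/3)x^4 + (140/3)x^3 + 28x^2 + (40/3)x - 7/6
Δ Δ f = 56x^5 + 280x^4 + (1960/3)x^3 + 840x^2 + (1736/3)x + 172
D Δ Δ f = 280x^4 + 1120x^3 + 1960x^2 + 1680x + 1736/3
D D Δ Δ f = 1120x^3 + 3360x^2 + 3920x + 1680
D D D Δ Δ f = 3360x^2 + 6720x + 3920

g(x) = 3360x^2 + 6720x + 3920


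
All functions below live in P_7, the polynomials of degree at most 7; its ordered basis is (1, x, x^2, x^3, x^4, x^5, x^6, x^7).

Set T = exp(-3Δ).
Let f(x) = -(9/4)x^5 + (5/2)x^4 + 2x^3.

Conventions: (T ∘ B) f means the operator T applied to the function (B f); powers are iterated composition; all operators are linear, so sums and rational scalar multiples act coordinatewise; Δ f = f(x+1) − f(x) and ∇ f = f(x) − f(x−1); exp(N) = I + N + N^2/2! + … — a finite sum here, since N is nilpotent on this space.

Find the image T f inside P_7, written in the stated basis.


g(x) = -(9/4)x^5 + (145/4)x^4 - 163x^3 + (279/2)x^2 + (969/4)x - 225/2

order-1 term: (135/4)x^4 + (75/2)x^3 + (9/2)x^2 - (57/4)x - 27/4
order-2 term: -(405/2)x^3 - (945/2)x^2 - (1539/4)x - 369/4
order-3 term: (1215/2)x^2 + (3105/2)x + 4239/4
order-4 term: -(3645/4)x - 1620
order-5 term: 2187/4
the series for exp(-3Δ) f terminates at order 5
exp(-3Δ) f = -(9/4)x^5 + (145/4)x^4 - 163x^3 + (279/2)x^2 + (969/4)x - 225/2


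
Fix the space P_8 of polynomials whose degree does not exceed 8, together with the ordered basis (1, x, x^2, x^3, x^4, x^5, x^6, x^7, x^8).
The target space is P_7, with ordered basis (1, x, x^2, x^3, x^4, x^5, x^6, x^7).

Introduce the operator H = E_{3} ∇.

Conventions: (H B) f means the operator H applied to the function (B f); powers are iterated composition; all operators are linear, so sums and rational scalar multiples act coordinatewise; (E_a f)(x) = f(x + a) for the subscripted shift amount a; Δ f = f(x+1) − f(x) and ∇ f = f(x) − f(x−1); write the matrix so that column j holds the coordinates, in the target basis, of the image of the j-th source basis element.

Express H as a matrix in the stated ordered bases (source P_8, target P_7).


the matrix is [[0, 1, 5, 19, 65, 211, 665, 2059, 6305]; [0, 0, 2, 15, 76, 325, 1266, 4655, 16472]; [0, 0, 0, 3, 30, 190, 975, 4431, 18620]; [0, 0, 0, 0, 4, 50, 380, 2275, 11816]; [0, 0, 0, 0, 0, 5, 75, 665, 4550]; [0, 0, 0, 0, 0, 0, 6, 105, 1064]; [0, 0, 0, 0, 0, 0, 0, 7, 140]; [0, 0, 0, 0, 0, 0, 0, 0, 8]] (rows listed top to bottom)

image of 1: 0
image of x: 1
image of x^2: 2x + 5
image of x^3: 3x^2 + 15x + 19
image of x^4: 4x^3 + 30x^2 + 76x + 65
image of x^5: 5x^4 + 50x^3 + 190x^2 + 325x + 211
image of x^6: 6x^5 + 75x^4 + 380x^3 + 975x^2 + 1266x + 665
image of x^7: 7x^6 + 105x^5 + 665x^4 + 2275x^3 + 4431x^2 + 4655x + 2059
image of x^8: 8x^7 + 140x^6 + 1064x^5 + 4550x^4 + 11816x^3 + 18620x^2 + 16472x + 6305
each image's coordinates form column j of the matrix


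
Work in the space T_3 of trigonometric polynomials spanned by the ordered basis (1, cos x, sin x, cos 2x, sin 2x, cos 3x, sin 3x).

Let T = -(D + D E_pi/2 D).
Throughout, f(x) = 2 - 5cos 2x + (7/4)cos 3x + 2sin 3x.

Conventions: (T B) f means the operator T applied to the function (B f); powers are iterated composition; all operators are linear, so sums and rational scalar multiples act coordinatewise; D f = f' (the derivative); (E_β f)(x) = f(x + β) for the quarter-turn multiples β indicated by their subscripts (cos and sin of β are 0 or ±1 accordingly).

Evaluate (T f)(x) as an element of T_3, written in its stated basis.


the image equals g(x) = 20cos 2x - 10sin 2x - 24cos 3x + 21sin 3x

D f = 10sin 2x + 6cos 3x - (21/4)sin 3x
D f = 10sin 2x + 6cos 3x - (21/4)sin 3x
E_pi/2 D f = -10sin 2x + (21/4)cos 3x + 6sin 3x
D E_pi/2 D f = -20cos 2x + 18cos 3x - (63/4)sin 3x
(D + D E_pi/2 D) f = -20cos 2x + 10sin 2x + 24cos 3x - 21sin 3x
(-(D + D E_pi/2 D)) f = 20cos 2x - 10sin 2x - 24cos 3x + 21sin 3x


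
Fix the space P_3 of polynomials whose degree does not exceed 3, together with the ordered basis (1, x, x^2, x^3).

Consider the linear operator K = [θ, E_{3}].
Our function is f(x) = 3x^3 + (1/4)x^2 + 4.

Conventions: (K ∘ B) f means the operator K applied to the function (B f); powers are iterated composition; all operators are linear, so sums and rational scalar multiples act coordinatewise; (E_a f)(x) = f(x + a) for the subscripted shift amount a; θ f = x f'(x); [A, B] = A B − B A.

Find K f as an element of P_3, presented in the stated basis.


E_{3} f = 3x^3 + (109/4)x^2 + (165/2)x + 349/4
θ E_{3} f = 9x^3 + (109/2)x^2 + (165/2)x
θ f = 9x^3 + (1/2)x^2
E_{3} θ f = 9x^3 + (163/2)x^2 + 246x + 495/2
[θ, E_{3}] f = -27x^2 - (327/2)x - 495/2

the image equals g(x) = -27x^2 - (327/2)x - 495/2


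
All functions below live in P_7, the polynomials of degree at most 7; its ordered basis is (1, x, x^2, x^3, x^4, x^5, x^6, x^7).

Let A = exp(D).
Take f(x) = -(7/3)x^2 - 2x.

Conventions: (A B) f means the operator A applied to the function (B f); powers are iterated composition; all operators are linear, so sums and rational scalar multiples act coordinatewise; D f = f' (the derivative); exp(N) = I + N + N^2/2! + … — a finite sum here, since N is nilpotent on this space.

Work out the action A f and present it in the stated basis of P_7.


order-1 term: -(14/3)x - 2
order-2 term: -7/3
the series for exp(D) f terminates at order 2
exp(D) f = -(7/3)x^2 - (20/3)x - 13/3

the result is g(x) = -(7/3)x^2 - (20/3)x - 13/3


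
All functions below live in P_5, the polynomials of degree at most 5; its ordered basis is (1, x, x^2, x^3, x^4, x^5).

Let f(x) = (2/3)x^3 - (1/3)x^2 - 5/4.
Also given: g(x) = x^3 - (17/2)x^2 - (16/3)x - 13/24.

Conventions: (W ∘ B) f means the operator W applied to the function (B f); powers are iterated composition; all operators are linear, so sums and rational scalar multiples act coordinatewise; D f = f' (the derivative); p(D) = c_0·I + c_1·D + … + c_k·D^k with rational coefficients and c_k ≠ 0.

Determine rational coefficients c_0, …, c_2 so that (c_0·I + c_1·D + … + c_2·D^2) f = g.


p(D) = (3/2)·I − 4·D − 2·D^2, i.e. c_0 = 3/2, c_1 = -4, c_2 = -2

D^0 f = (2/3)x^3 - (1/3)x^2 - 5/4
D^1 f = 2x^2 - (2/3)x
D^2 f = 4x - 2/3
matching coefficients of g against c_0 f + c_1 Df + … from the top degree down determines the c_i
solution: c_0 = 3/2, c_1 = -4, c_2 = -2


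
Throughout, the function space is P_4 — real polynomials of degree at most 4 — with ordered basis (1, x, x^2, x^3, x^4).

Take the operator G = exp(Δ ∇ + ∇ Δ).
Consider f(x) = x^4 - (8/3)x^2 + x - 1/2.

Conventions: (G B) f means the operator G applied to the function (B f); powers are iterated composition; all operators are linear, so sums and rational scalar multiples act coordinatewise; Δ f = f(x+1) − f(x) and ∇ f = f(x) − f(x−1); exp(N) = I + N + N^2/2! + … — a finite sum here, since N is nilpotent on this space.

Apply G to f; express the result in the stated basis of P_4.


order-1 term: 24x^2 - 20/3
order-2 term: 48
the series for exp(Δ ∇ + ∇ Δ) f terminates at order 2
exp(Δ ∇ + ∇ Δ) f = x^4 + (64/3)x^2 + x + 245/6

g(x) = x^4 + (64/3)x^2 + x + 245/6


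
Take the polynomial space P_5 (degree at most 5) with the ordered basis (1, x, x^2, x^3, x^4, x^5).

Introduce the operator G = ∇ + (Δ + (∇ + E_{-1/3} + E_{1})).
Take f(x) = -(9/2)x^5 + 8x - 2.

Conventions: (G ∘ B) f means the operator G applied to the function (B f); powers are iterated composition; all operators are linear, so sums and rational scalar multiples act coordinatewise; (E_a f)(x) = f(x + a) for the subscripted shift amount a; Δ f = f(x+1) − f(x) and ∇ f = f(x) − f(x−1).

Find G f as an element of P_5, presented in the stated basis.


∇ f = -(45/2)x^4 + 45x^3 - 45x^2 + (45/2)x + 7/2
Δ f = -(45/2)x^4 - 45x^3 - 45x^2 - (45/2)x + 7/2
∇ f = -(45/2)x^4 + 45x^3 - 45x^2 + (45/2)x + 7/2
E_{-1/3} f = -(9/2)x^5 + (15/2)x^4 - 5x^3 + (5/3)x^2 + (139/18)x - 251/54
E_{1} f = -(9/2)x^5 - (45/2)x^4 - 45x^3 - 45x^2 - (29/2)x + 3/2
(∇ + E_{-1/3} + E_{1}) f = -9x^5 - (75/2)x^4 - 5x^3 - (265/3)x^2 + (283/18)x + 19/54
(Δ + (∇ + E_{-1/3} + E_{1})) f = -9x^5 - 60x^4 - 50x^3 - (400/3)x^2 - (61/9)x + 104/27
(∇ + (Δ + (∇ + E_{-1/3} + E_{1}))) f = -9x^5 - (165/2)x^4 - 5x^3 - (535/3)x^2 + (283/18)x + 397/54

the result is g(x) = -9x^5 - (165/2)x^4 - 5x^3 - (535/3)x^2 + (283/18)x + 397/54


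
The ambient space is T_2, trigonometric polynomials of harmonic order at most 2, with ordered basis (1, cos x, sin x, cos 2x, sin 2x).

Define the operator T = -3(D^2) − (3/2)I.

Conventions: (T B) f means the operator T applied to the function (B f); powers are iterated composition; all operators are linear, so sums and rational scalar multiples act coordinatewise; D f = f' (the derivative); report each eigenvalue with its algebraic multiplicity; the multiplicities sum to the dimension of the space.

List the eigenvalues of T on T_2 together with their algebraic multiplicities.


λ = -3/2 (multiplicity 1), λ = 3/2 (multiplicity 2), λ = 21/2 (multiplicity 2)

image of 1: -3/2
image of cos x: (3/2)cos x
image of sin x: (3/2)sin x
image of cos 2x: (21/2)cos 2x
image of sin 2x: (21/2)sin 2x
the matrix is diagonal; its diagonal is (-3/2, 3/2, 3/2, 21/2, 21/2)
for a triangular matrix the eigenvalues are the diagonal entries, with algebraic multiplicity their repetition count


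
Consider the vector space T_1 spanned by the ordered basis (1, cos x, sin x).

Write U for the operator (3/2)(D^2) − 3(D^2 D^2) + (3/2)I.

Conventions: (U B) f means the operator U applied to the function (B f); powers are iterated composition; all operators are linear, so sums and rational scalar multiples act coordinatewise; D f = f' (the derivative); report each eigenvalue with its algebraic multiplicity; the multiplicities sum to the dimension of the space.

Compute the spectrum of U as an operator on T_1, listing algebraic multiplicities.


λ = -3 (multiplicity 2), λ = 3/2 (multiplicity 1)

image of 1: 3/2
image of cos x: -3cos x
image of sin x: -3sin x
the matrix is diagonal; its diagonal is (3/2, -3, -3)
for a triangular matrix the eigenvalues are the diagonal entries, with algebraic multiplicity their repetition count


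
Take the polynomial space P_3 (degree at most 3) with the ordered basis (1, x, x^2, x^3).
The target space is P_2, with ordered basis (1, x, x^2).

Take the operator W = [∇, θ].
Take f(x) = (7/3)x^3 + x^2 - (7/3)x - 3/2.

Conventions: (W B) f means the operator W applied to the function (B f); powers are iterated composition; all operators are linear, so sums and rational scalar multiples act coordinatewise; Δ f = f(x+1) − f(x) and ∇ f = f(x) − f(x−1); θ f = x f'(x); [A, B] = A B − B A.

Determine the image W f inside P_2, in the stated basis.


g(x) = 7x^2 - 12x + 8/3

θ f = 7x^3 + 2x^2 - (7/3)x
∇ θ f = 21x^2 - 17x + 8/3
∇ f = 7x^2 - 5x - 1
θ ∇ f = 14x^2 - 5x
[∇, θ] f = 7x^2 - 12x + 8/3


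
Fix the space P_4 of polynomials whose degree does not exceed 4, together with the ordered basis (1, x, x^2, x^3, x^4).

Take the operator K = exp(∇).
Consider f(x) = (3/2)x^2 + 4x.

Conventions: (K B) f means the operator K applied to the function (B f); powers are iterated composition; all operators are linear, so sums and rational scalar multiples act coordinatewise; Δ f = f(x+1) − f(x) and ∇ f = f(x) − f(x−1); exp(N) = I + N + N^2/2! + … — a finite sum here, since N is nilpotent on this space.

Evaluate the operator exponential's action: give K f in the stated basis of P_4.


the result is g(x) = (3/2)x^2 + 7x + 4

order-1 term: 3x + 5/2
order-2 term: 3/2
the series for exp(∇) f terminates at order 2
exp(∇) f = (3/2)x^2 + 7x + 4


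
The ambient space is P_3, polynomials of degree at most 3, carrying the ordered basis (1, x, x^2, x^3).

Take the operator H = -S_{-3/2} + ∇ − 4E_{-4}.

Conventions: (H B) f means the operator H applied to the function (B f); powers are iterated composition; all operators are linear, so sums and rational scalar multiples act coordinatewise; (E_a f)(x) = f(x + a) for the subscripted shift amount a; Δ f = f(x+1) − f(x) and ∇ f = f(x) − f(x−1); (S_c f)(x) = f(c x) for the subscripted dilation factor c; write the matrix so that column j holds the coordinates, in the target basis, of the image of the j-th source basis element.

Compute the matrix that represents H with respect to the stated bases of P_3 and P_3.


image of 1: -5
image of x: -(5/2)x + 17
image of x^2: -(25/4)x^2 + 34x - 65
image of x^3: -(5/8)x^3 + 51x^2 - 195x + 257
each image's coordinates form column j of the matrix

the matrix is [[-5, 17, -65, 257]; [0, -5/2, 34, -195]; [0, 0, -25/4, 51]; [0, 0, 0, -5/8]] (rows listed top to bottom)


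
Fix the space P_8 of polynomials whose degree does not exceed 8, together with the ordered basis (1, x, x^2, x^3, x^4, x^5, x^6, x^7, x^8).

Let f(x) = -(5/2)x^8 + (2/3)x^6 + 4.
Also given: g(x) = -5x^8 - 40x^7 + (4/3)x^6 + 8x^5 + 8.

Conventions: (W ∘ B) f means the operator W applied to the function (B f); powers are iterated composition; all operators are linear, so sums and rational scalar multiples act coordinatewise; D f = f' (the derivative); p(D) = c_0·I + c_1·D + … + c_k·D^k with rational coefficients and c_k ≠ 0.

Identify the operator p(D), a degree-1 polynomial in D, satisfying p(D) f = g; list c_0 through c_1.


D^0 f = -(5/2)x^8 + (2/3)x^6 + 4
D^1 f = -20x^7 + 4x^5
matching coefficients of g against c_0 f + c_1 Df + … from the top degree down determines the c_i
solution: c_0 = 2, c_1 = 2

p(D) = 2·I + 2·D, i.e. c_0 = 2, c_1 = 2


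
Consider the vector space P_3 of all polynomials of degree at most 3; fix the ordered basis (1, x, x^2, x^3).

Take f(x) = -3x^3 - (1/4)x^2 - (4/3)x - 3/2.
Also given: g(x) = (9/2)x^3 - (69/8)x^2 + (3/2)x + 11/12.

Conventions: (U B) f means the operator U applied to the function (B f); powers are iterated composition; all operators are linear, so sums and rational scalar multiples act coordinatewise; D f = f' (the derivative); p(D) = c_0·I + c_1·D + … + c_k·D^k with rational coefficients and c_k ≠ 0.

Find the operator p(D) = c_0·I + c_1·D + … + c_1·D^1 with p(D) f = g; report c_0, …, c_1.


D^0 f = -3x^3 - (1/4)x^2 - (4/3)x - 3/2
D^1 f = -9x^2 - (1/2)x - 4/3
matching coefficients of g against c_0 f + c_1 Df + … from the top degree down determines the c_i
solution: c_0 = -3/2, c_1 = 1

p(D) = -(3/2)·I + D, i.e. c_0 = -3/2, c_1 = 1


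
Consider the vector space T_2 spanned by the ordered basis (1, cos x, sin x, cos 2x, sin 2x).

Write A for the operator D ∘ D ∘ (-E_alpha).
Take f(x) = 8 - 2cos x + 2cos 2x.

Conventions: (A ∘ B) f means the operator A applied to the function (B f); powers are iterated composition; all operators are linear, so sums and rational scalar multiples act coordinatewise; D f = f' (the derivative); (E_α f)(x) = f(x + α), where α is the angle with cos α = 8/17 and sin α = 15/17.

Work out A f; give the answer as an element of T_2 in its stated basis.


E_alpha f = 8 - (16/17)cos x + (30/17)sin x - (322/289)cos 2x - (480/289)sin 2x
(-E_alpha) f = -8 + (16/17)cos x - (30/17)sin x + (322/289)cos 2x + (480/289)sin 2x
D (-E_alpha) f = -(30/17)cos x - (16/17)sin x + (960/289)cos 2x - (644/289)sin 2x
D D (-E_alpha) f = -(16/17)cos x + (30/17)sin x - (1288/289)cos 2x - (1920/289)sin 2x

g(x) = -(16/17)cos x + (30/17)sin x - (1288/289)cos 2x - (1920/289)sin 2x


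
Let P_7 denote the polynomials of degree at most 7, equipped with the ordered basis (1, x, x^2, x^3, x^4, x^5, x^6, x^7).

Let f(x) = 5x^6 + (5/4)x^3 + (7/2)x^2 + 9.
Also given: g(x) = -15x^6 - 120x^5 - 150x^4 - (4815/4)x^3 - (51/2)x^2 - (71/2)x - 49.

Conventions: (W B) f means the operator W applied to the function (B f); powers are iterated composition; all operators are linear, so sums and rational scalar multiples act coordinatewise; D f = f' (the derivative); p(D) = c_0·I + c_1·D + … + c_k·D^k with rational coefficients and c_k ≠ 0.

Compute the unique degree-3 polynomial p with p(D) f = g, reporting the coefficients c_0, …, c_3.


D^0 f = 5x^6 + (5/4)x^3 + (7/2)x^2 + 9
D^1 f = 30x^5 + (15/4)x^2 + 7x
D^2 f = 150x^4 + (15/2)x + 7
D^3 f = 600x^3 + 15/2
matching coefficients of g against c_0 f + c_1 Df + … from the top degree down determines the c_i
solution: c_0 = -3, c_1 = -4, c_2 = -1, c_3 = -2

c_0 = -3, c_1 = -4, c_2 = -1, c_3 = -2


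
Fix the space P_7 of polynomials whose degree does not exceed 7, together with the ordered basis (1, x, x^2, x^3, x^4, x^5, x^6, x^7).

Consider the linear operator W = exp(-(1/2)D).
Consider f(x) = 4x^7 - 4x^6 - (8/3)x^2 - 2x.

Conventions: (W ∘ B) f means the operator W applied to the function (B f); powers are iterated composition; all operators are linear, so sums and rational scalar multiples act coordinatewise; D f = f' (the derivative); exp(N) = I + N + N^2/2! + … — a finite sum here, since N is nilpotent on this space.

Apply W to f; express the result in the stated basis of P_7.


order-1 term: -14x^6 + 12x^5 + (8/3)x + 1
order-2 term: 21x^5 - 15x^4 - 2/3
order-3 term: -(35/2)x^4 + 10x^3
order-4 term: (35/4)x^3 - (15/4)x^2
order-5 term: -(21/8)x^2 + (3/4)x
order-6 term: (7/16)x - 1/16
order-7 term: -1/32
the series for exp(-(1/2)D) f terminates at order 7
exp(-(1/2)D) f = 4x^7 - 18x^6 + 33x^5 - (65/2)x^4 + (75/4)x^3 - (217/24)x^2 + (89/48)x + 23/96

the result is g(x) = 4x^7 - 18x^6 + 33x^5 - (65/2)x^4 + (75/4)x^3 - (217/24)x^2 + (89/48)x + 23/96


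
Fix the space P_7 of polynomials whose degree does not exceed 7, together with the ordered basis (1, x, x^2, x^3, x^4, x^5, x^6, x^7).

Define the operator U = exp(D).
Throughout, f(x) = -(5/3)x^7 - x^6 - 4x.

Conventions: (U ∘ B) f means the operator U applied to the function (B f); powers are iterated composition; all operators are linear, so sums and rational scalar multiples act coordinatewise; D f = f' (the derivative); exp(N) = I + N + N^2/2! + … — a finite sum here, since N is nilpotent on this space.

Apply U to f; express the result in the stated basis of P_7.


order-1 term: -(35/3)x^6 - 6x^5 - 4
order-2 term: -35x^5 - 15x^4
order-3 term: -(175/3)x^4 - 20x^3
order-4 term: -(175/3)x^3 - 15x^2
order-5 term: -35x^2 - 6x
order-6 term: -(35/3)x - 1
order-7 term: -5/3
the series for exp(D) f terminates at order 7
exp(D) f = -(5/3)x^7 - (38/3)x^6 - 41x^5 - (220/3)x^4 - (235/3)x^3 - 50x^2 - (65/3)x - 20/3

the image equals g(x) = -(5/3)x^7 - (38/3)x^6 - 41x^5 - (220/3)x^4 - (235/3)x^3 - 50x^2 - (65/3)x - 20/3


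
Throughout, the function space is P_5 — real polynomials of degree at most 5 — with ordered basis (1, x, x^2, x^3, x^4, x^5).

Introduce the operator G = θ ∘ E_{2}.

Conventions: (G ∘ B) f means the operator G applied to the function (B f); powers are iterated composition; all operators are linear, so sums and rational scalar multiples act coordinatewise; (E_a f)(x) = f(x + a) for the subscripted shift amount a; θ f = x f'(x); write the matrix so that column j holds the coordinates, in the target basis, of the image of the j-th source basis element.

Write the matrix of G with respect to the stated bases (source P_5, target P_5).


the matrix is [[0, 0, 0, 0, 0, 0]; [0, 1, 4, 12, 32, 80]; [0, 0, 2, 12, 48, 160]; [0, 0, 0, 3, 24, 120]; [0, 0, 0, 0, 4, 40]; [0, 0, 0, 0, 0, 5]] (rows listed top to bottom)

image of 1: 0
image of x: x
image of x^2: 2x^2 + 4x
image of x^3: 3x^3 + 12x^2 + 12x
image of x^4: 4x^4 + 24x^3 + 48x^2 + 32x
image of x^5: 5x^5 + 40x^4 + 120x^3 + 160x^2 + 80x
each image's coordinates form column j of the matrix


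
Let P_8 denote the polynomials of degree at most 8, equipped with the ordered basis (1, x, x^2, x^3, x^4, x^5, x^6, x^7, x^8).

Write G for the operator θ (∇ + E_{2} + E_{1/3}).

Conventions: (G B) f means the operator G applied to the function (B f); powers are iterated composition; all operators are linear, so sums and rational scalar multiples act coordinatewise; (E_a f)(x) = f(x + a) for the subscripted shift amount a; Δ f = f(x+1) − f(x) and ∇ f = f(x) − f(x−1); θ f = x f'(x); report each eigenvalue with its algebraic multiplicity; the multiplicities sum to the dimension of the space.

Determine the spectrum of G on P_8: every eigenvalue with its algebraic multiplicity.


image of 1: 0
image of x: 2x
image of x^2: 4x^2 + (20/3)x
image of x^3: 6x^3 + 20x^2 + (28/3)x
image of x^4: 8x^4 + 40x^3 + (112/3)x^2 + (976/27)x
image of x^5: 10x^5 + (200/3)x^4 + (280/3)x^3 + (4880/27)x^2 + (6080/81)x
image of x^6: 12x^6 + 100x^5 + (560/3)x^4 + (4880/9)x^3 + (12160/27)x^2 + (16040/81)x
image of x^7: 14x^7 + 140x^6 + (980/3)x^5 + (34160/27)x^4 + (42560/27)x^3 + (112280/81)x^2 + (321496/729)x
image of x^8: 16x^8 + (560/3)x^7 + (1568/3)x^6 + (68320/27)x^5 + (340480/81)x^4 + (449120/81)x^3 + (2571968/729)x^2 + (2256992/2187)x
the matrix is upper triangular; its diagonal is (0, 2, 4, 6, 8, 10, 12, 14, 16)
for a triangular matrix the eigenvalues are the diagonal entries, with algebraic multiplicity their repetition count

λ = 0 (multiplicity 1), λ = 2 (multiplicity 1), λ = 4 (multiplicity 1), λ = 6 (multiplicity 1), λ = 8 (multiplicity 1), λ = 10 (multiplicity 1), λ = 12 (multiplicity 1), λ = 14 (multiplicity 1), λ = 16 (multiplicity 1)


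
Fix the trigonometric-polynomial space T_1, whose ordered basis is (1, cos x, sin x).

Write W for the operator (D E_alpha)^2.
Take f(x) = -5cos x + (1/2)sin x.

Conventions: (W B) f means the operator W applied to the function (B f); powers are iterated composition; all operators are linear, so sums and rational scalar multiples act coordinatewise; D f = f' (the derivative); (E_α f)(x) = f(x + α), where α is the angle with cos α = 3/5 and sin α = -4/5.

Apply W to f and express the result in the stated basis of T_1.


E_alpha f = -(17/5)cos x - (37/10)sin x
D E_alpha f = -(37/10)cos x + (17/5)sin x
E_alpha (D E_alpha) f = -(247/50)cos x - (23/25)sin x
D E_alpha (D E_alpha) f = -(23/25)cos x + (247/50)sin x

the image equals g(x) = -(23/25)cos x + (247/50)sin x


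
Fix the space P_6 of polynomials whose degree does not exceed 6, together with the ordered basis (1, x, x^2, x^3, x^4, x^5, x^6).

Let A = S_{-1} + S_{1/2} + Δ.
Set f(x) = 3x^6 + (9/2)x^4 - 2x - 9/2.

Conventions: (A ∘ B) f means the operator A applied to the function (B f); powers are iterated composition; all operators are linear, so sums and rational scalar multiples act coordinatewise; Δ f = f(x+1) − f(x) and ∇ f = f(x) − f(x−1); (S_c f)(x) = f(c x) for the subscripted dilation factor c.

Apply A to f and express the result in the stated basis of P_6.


the image equals g(x) = (195/64)x^6 + 18x^5 + (1593/32)x^4 + 78x^3 + 72x^2 + 37x - 7/2

S_{-1} f = 3x^6 + (9/2)x^4 + 2x - 9/2
S_{1/2} f = (3/64)x^6 + (9/32)x^4 - x - 9/2
Δ f = 18x^5 + 45x^4 + 78x^3 + 72x^2 + 36x + 11/2
(S_{-1} + S_{1/2} + Δ) f = (195/64)x^6 + 18x^5 + (1593/32)x^4 + 78x^3 + 72x^2 + 37x - 7/2


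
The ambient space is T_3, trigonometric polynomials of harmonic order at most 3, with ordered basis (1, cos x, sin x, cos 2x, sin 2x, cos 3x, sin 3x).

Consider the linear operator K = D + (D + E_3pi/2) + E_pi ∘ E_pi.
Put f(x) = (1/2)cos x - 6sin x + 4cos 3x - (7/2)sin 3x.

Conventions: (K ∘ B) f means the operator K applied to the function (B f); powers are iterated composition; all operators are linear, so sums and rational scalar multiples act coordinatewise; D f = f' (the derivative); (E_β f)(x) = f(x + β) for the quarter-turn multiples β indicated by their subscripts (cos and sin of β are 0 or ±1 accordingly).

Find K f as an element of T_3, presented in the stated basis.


D f = -6cos x - (1/2)sin x - (21/2)cos 3x - 12sin 3x
D f = -6cos x - (1/2)sin x - (21/2)cos 3x - 12sin 3x
E_3pi/2 f = 6cos x + (1/2)sin x - (7/2)cos 3x - 4sin 3x
(D + E_3pi/2) f = -14cos 3x - 16sin 3x
E_pi f = -(1/2)cos x + 6sin x - 4cos 3x + (7/2)sin 3x
E_pi E_pi f = (1/2)cos x - 6sin x + 4cos 3x - (7/2)sin 3x
(D + (D + E_3pi/2) + E_pi ∘ E_pi) f = -(11/2)cos x - (13/2)sin x - (41/2)cos 3x - (63/2)sin 3x

the result is g(x) = -(11/2)cos x - (13/2)sin x - (41/2)cos 3x - (63/2)sin 3x


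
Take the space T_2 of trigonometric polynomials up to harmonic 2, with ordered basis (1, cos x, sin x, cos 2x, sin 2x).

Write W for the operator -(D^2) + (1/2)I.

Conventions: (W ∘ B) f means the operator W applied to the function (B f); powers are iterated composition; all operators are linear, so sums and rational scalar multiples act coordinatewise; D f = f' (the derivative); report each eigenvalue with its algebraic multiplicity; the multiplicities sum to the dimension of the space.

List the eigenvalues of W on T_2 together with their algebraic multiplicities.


image of 1: 1/2
image of cos x: (3/2)cos x
image of sin x: (3/2)sin x
image of cos 2x: (9/2)cos 2x
image of sin 2x: (9/2)sin 2x
the matrix is diagonal; its diagonal is (1/2, 3/2, 3/2, 9/2, 9/2)
for a triangular matrix the eigenvalues are the diagonal entries, with algebraic multiplicity their repetition count

λ = 1/2 (multiplicity 1), λ = 3/2 (multiplicity 2), λ = 9/2 (multiplicity 2)


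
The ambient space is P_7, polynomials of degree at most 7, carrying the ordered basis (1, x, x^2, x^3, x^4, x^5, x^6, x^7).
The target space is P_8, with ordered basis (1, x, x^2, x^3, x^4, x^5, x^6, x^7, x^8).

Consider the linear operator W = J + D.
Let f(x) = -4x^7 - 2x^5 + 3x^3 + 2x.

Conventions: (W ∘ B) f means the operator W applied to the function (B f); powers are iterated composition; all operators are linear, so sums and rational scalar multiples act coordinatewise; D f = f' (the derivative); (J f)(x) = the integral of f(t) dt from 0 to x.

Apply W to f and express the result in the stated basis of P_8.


J f = -(1/2)x^8 - (1/3)x^6 + (3/4)x^4 + x^2
D f = -28x^6 - 10x^4 + 9x^2 + 2
(J + D) f = -(1/2)x^8 - (85/3)x^6 - (37/4)x^4 + 10x^2 + 2

g(x) = -(1/2)x^8 - (85/3)x^6 - (37/4)x^4 + 10x^2 + 2


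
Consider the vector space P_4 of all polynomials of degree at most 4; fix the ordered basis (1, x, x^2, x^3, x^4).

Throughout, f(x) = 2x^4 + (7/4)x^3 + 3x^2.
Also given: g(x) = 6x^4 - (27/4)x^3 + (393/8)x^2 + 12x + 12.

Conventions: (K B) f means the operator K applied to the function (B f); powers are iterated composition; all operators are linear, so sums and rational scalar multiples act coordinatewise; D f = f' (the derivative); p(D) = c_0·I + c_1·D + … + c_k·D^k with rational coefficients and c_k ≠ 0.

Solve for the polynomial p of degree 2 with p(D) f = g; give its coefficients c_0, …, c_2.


c_0 = 3, c_1 = -3/2, c_2 = 2

D^0 f = 2x^4 + (7/4)x^3 + 3x^2
D^1 f = 8x^3 + (21/4)x^2 + 6x
D^2 f = 24x^2 + (21/2)x + 6
matching coefficients of g against c_0 f + c_1 Df + … from the top degree down determines the c_i
solution: c_0 = 3, c_1 = -3/2, c_2 = 2
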